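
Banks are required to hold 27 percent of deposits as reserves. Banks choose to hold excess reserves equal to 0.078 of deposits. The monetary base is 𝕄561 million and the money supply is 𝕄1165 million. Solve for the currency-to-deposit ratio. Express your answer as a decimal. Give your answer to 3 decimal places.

0.258

Using m = M/MB = 1165/561 ≈ 2.076649. From m = (1 + c)/(c + rr + e), rearranging gives 1 + c = m·(c + rr + e), so c·(1 − m) = m·(rr + e) − 1.
Hence c = [m·(rr + e) − 1]/(1 − m) = [2.076649 × (0.27 + 0.078) − 1] / (1 − 2.076649) ≈ 0.257583.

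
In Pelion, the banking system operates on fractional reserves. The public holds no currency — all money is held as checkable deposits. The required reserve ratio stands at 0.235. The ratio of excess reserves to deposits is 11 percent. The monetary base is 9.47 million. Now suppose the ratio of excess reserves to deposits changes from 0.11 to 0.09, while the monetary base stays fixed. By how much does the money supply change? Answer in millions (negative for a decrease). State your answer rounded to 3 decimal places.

Initially m₁ = 1 / (0.235 + 0.11) ≈ 2.89855, so M₁ = 2.89855 × 9.47 ≈ 27.4493 million.
After the change m₂ = 1 / (0.235 + 0.09) ≈ 3.07692, so M₂ = 3.07692 × 9.47 ≈ 29.1384 million.
ΔM = M₂ − M₁ = 29.1384 − 27.4493 = 1.6891 million.

1.689 million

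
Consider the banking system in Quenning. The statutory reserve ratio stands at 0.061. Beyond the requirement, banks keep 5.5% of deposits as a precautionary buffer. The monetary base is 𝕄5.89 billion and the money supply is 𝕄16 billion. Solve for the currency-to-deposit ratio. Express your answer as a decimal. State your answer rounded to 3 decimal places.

Using m = M/MB = 16/5.89 ≈ 2.716469. From m = (1 + c)/(c + rr + e), rearranging gives 1 + c = m·(c + rr + e), so c·(1 − m) = m·(rr + e) − 1.
Hence c = [m·(rr + e) − 1]/(1 − m) = [2.716469 × (0.061 + 0.055) − 1] / (1 − 2.716469) ≈ 0.399011.

0.399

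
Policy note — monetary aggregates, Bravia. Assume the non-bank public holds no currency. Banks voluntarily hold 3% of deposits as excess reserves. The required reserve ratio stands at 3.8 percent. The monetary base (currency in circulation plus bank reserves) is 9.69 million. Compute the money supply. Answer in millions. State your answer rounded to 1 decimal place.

The money multiplier is m = 1 / (rr + e) = 1 / (0.038 + 0.03) ≈ 14.7059.
So M = m × MB = 14.7059 × 9.69 ≈ 142.5002 million.

142.5 million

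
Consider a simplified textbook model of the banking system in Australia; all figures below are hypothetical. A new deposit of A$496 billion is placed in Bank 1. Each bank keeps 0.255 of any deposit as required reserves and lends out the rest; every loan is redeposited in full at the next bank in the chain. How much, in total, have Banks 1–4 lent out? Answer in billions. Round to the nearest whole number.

A$1003 billion

Bank i lends (1 − rr)^i of the original deposit: Bank 1 lends 496·0.7450 = 369.5200, Bank 2 lends 496·0.7450² = 275.2924, and so on.
Summing a geometric series: total = 496·[0.7450·(1 − 0.7450^4) / (1 − 0.7450)] ≈ 1002.6994 billion.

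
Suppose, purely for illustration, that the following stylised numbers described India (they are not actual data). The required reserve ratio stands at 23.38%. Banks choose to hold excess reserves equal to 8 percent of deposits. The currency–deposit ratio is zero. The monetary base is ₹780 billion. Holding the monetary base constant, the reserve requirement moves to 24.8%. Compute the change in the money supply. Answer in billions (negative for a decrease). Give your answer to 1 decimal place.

-107.6 billion

Initially m₁ = 1 / (0.2338 + 0.08) ≈ 3.18674, so M₁ = 3.18674 × 780 = 2485.6572 billion.
After the change m₂ = 1 / (0.248 + 0.08) ≈ 3.04878, so M₂ = 3.04878 × 780 = 2378.0484 billion.
ΔM = M₂ − M₁ = 2378.0484 − 2485.6572 = -107.6088 billion.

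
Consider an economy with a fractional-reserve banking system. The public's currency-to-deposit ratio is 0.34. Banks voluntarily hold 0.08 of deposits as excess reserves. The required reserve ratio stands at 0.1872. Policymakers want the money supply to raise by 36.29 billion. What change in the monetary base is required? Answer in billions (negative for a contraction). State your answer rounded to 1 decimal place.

16.4 billion

The money multiplier is m = (1 + c) / (rr + e + c) = (1 + 0.34) / (0.1872 + 0.08 + 0.34) ≈ 2.2069.
ΔMB = ΔM / m = (+36.29) / 2.2069 ≈ 16.4439 billion.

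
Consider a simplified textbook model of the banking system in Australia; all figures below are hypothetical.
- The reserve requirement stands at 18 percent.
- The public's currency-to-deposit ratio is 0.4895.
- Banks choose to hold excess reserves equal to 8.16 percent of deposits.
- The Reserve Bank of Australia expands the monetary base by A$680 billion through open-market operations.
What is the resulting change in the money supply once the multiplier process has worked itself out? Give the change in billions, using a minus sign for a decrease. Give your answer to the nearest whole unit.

The money multiplier is m = (1 + c) / (rr + e + c) = (1 + 0.4895) / (0.18 + 0.0816 + 0.4895) ≈ 1.9831.
The purchase adds 680 billion of base, so ΔM = m × ΔMB = 1.9831 × (+680) = 1348.508 billion.

A$1349 billion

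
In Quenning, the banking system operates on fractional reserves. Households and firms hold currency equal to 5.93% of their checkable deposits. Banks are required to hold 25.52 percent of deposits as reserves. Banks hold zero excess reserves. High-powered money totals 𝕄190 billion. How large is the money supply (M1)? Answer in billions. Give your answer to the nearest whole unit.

The money multiplier is m = (1 + c) / (rr + c) = (1 + 0.0593) / (0.2552 + 0.0593) ≈ 3.3682.
So M = m × MB = 3.3682 × 190 = 639.958 billion.

𝕄640 billion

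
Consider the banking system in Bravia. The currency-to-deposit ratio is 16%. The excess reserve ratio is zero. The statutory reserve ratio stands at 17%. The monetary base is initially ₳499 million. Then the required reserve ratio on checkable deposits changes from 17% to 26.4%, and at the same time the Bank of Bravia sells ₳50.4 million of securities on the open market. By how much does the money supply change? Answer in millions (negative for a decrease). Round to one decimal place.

-526.8 million

Before: m₁ = (1 + 0.16) / (0.17 + 0.16) ≈ 3.51515, MB₁ = 499, so M₁ = 3.51515 × 499 ≈ 1754.0599 million.
After: m₂ = (1 + 0.16) / (0.264 + 0.16) ≈ 2.73585, MB₂ = 499 − 50.4 = 448.6, so M₂ = 2.73585 × 448.6 ≈ 1227.3023 million.
ΔM = M₂ − M₁ = 1227.3023 − 1754.0599 = -526.7576 million.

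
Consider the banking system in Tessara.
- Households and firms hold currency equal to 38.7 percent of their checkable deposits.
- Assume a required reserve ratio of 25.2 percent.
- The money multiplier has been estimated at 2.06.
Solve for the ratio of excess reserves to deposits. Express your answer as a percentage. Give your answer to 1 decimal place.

3.4%

Using m = 2.06. Since m = (1 + c)/(c + rr + e), the denominator satisfies c + rr + e = (1 + c)/m = (1 + 0.387) / 2.06 ≈ 0.673301.
With c = 0.387 and rr = 0.252, the ratio of excess reserves to deposits is 0.673301 − 0.387 − 0.252 = 0.034301.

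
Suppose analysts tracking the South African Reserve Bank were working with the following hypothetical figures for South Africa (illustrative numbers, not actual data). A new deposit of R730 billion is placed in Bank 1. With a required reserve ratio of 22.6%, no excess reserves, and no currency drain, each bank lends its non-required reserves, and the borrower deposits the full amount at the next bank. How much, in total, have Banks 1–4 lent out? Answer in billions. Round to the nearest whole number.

R1603 billion

Bank i lends (1 − rr)^i of the original deposit: Bank 1 lends 730·0.7740 = 565.0200, Bank 2 lends 730·0.7740² ≈ 437.3255, and so on.
Summing a geometric series: total = 730·[0.7740·(1 − 0.7740^4) / (1 − 0.7740)] ≈ 1602.8266 billion.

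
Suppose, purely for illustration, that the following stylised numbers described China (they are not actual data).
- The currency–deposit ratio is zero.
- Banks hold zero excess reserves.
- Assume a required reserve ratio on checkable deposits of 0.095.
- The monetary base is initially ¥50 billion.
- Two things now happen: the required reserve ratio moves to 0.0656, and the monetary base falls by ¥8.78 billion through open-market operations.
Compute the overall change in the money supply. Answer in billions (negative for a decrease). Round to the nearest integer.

¥102 billion

Before: m₁ = 1 / (0.095) ≈ 10.5263, MB₁ = 50, so M₁ = 10.5263 × 50 = 526.315 billion.
After: m₂ = 1 / (0.0656) ≈ 15.2439, MB₂ = 50 − 8.78 = 41.22, so M₂ = 15.2439 × 41.22 ≈ 628.3536 billion.
ΔM = M₂ − M₁ = 628.3536 − 526.315 = 102.0386 billion.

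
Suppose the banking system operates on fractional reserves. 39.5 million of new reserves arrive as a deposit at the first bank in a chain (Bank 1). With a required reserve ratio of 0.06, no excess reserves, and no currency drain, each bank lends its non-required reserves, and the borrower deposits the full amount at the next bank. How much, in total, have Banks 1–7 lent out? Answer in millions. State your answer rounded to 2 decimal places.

217.53 million

Bank i lends (1 − rr)^i of the original deposit: Bank 1 lends 39.5·0.9400 = 37.1300, Bank 2 lends 39.5·0.9400² = 34.9022, and so on.
Summing a geometric series: total = 39.5·[0.9400·(1 − 0.9400^7) / (1 − 0.9400)] ≈ 217.5338 million.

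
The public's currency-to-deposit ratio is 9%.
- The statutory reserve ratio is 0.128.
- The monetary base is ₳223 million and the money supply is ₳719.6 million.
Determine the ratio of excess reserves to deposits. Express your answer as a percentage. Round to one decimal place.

12.0%

Using m = M/MB = 719.6/223 ≈ 3.226906. Since m = (1 + c)/(c + rr + e), the denominator satisfies c + rr + e = (1 + c)/m = (1 + 0.09) / 3.226906 ≈ 0.337785.
With c = 0.09 and rr = 0.128, the ratio of excess reserves to deposits is 0.337785 − 0.09 − 0.128 = 0.119785.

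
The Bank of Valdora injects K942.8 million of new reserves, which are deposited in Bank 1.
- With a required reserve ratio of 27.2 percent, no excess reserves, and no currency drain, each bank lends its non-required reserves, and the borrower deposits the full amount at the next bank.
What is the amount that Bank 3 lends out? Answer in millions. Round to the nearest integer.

Each bank lends a fraction (1 − rr) = 0.7280 of the deposit it receives, so Bank 3 receives 942.8·0.7280^2 and lends 942.8·0.7280^3 ≈ 363.7590 million.

K364 million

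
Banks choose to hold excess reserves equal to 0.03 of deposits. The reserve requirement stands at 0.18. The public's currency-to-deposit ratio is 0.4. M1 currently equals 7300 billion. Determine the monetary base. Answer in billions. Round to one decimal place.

The money multiplier is m = (1 + c) / (rr + e + c) = (1 + 0.4) / (0.18 + 0.03 + 0.4) ≈ 2.295082.
MB = M / m = 7300 / 2.295082 ≈ 3180.7142 billion.

3180.7 billion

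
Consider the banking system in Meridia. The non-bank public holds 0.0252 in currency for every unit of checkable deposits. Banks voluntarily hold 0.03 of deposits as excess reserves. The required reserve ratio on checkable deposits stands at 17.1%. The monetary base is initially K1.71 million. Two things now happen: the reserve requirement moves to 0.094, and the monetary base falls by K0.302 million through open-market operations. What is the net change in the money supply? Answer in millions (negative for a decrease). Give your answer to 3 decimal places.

Before: m₁ = (1 + 0.0252) / (0.171 + 0.03 + 0.0252) ≈ 4.53227, MB₁ = 1.71, so M₁ = 4.53227 × 1.71 ≈ 7.7502 million.
After: m₂ = (1 + 0.0252) / (0.094 + 0.03 + 0.0252) ≈ 6.87131, MB₂ = 1.71 − 0.302 = 1.408, so M₂ = 6.87131 × 1.408 ≈ 9.6748 million.
ΔM = M₂ − M₁ = 9.6748 − 7.7502 = 1.9246 million.

K1.925 million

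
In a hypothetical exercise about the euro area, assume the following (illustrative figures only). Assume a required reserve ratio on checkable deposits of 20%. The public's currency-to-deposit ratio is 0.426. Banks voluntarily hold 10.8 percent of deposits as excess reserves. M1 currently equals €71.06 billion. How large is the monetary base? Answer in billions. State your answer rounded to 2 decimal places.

The money multiplier is m = (1 + c) / (rr + e + c) = (1 + 0.426) / (0.2 + 0.108 + 0.426) ≈ 1.94278.
MB = M / m = 71.06 / 1.94278 ≈ 36.5765 billion.

€36.58 billion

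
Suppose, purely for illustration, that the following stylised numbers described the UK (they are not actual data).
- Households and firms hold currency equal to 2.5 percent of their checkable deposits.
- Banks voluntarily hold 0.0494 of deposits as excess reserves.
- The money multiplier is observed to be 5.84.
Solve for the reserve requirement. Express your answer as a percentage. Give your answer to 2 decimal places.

Using m = 5.84. Since m = (1 + c)/(c + rr + e), the denominator satisfies c + rr + e = (1 + c)/m = (1 + 0.025) / 5.84 ≈ 0.175514.
With c = 0.025 and e = 0.0494, the reserve requirement is 0.175514 − 0.025 − 0.0494 = 0.101114.

10.11%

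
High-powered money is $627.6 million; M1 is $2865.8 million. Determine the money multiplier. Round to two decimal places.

The money multiplier is m = M / MB = 2865.8 / 627.6 ≈ 4.56628.

4.57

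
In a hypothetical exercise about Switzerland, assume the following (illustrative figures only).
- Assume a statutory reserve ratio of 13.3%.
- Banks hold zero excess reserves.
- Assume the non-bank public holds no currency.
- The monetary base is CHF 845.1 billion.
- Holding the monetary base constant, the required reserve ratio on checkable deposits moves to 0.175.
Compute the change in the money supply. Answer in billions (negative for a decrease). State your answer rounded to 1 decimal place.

Initially m₁ = 1 / (0.133) ≈ 7.51880, so M₁ = 7.51880 × 845.1 ≈ 6354.1379 billion.
After the change m₂ = 1 / (0.175) ≈ 5.71429, so M₂ = 5.71429 × 845.1 ≈ 4829.1465 billion.
ΔM = M₂ − M₁ = 4829.1465 − 6354.1379 = -1524.9914 billion.

-1525.0 billion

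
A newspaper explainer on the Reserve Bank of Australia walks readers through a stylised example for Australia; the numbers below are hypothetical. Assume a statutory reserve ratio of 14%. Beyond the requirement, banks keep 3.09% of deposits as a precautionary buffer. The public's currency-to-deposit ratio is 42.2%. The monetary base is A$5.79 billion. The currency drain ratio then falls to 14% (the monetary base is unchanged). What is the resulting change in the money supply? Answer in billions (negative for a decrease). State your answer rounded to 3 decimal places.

A$7.344 billion

Initially m₁ = (1 + 0.422) / (0.14 + 0.0309 + 0.422) ≈ 2.39838, so M₁ = 2.39838 × 5.79 ≈ 13.8866 billion.
After the change m₂ = (1 + 0.14) / (0.14 + 0.0309 + 0.14) ≈ 3.66677, so M₂ = 3.66677 × 5.79 ≈ 21.2306 billion.
ΔM = M₂ − M₁ = 21.2306 − 13.8866 = 7.344 billion.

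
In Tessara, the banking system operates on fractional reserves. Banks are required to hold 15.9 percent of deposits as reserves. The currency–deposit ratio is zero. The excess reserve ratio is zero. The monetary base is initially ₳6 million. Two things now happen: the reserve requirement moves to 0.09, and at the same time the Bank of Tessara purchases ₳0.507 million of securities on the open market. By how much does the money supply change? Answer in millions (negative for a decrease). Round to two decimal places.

Before: m₁ = 1 / (0.159) ≈ 6.2893, MB₁ = 6, so M₁ = 6.2893 × 6 = 37.7358 million.
After: m₂ = 1 / (0.09) ≈ 11.1111, MB₂ = 6 + 0.507 = 6.507, so M₂ = 11.1111 × 6.507 ≈ 72.2999 million.
ΔM = M₂ − M₁ = 72.2999 − 37.7358 = 34.5641 million.

₳34.56 million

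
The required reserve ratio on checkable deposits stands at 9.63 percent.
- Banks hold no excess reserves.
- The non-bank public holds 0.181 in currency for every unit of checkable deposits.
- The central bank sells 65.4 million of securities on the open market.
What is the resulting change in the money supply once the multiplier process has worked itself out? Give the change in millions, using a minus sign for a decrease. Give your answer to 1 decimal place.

-278.5 million

The money multiplier is m = (1 + c) / (rr + c) = (1 + 0.181) / (0.0963 + 0.181) ≈ 4.2589.
The sale removes 65.4 million of base, so ΔM = m × ΔMB = 4.2589 × (−65.4) ≈ -278.5321 million.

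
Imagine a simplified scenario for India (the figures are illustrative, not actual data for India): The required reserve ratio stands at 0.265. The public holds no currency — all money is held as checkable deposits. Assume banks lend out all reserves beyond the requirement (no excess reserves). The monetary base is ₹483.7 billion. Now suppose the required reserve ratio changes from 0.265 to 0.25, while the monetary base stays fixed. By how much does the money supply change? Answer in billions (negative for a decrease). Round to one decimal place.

Initially m₁ = 1 / (0.265) ≈ 3.77358, so M₁ = 3.77358 × 483.7 ≈ 1825.2806 billion.
After the change m₂ = 1 / (0.25) = 4, so M₂ = 4 × 483.7 = 1934.8 billion.
ΔM = M₂ − M₁ = 1934.8 − 1825.2806 = 109.5194 billion.

₹109.5 billion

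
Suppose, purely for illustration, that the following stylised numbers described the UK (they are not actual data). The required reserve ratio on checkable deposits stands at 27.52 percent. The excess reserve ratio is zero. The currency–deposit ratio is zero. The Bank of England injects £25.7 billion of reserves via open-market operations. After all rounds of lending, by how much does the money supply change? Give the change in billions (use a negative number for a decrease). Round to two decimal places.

The simple money multiplier is m = 1/rr = 1/0.2752 ≈ 3.63372.
An open-market purchase increases the monetary base by 25.7 billion, so ΔM = m × ΔMB = 3.63372 × 25.7 ≈ 93.3866 billion.

£93.39 billion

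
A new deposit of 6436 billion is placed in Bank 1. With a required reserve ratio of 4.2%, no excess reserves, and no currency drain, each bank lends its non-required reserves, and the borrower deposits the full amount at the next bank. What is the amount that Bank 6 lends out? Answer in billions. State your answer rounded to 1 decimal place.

Each bank lends a fraction (1 − rr) = 0.9580 of the deposit it receives, so Bank 6 receives 6436·0.9580^5 and lends 6436·0.9580^6 ≈ 4975.1833 billion.

4975.2 billion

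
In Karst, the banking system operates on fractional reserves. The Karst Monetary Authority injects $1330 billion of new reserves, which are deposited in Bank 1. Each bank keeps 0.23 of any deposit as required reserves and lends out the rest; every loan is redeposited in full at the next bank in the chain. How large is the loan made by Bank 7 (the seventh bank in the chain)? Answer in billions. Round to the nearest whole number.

$213 billion

Each bank lends a fraction (1 − rr) = 0.7700 of the deposit it receives, so Bank 7 receives 1330·0.7700^6 and lends 1330·0.7700^7 ≈ 213.4454 billion.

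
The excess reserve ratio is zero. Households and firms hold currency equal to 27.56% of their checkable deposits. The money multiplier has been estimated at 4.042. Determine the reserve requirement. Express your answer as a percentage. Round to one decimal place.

Using m = 4.042. Since m = (1 + c)/(c + rr + e), the denominator satisfies c + rr + e = (1 + c)/m = (1 + 0.2756) / 4.042 ≈ 0.315586.
With c = 0.2756 and e = 0, the reserve requirement is 0.315586 − 0.2756 − 0 = 0.039986.

4.0%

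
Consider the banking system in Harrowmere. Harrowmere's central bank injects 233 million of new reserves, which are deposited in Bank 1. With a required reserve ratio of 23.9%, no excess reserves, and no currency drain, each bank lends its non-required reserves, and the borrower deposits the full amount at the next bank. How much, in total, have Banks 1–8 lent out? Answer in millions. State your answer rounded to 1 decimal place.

Bank i lends (1 − rr)^i of the original deposit: Bank 1 lends 233·0.7610 = 177.3130, Bank 2 lends 233·0.7610² ≈ 134.9352, and so on.
Summing a geometric series: total = 233·[0.7610·(1 − 0.7610^8) / (1 − 0.7610)] ≈ 658.4466 million.

658.4 million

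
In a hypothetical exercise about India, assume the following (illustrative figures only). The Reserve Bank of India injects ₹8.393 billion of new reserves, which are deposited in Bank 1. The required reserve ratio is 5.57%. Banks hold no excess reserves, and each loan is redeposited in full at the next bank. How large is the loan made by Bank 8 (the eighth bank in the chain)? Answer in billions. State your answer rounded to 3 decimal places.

₹5.306 billion

Each bank lends a fraction (1 − rr) = 0.9443 of the deposit it receives, so Bank 8 receives 8.393·0.9443^7 and lends 8.393·0.9443^8 ≈ 5.3064 billion.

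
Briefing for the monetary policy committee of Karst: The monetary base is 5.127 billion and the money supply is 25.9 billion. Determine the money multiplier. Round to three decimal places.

5.052

The money multiplier is m = M / MB = 25.9 / 5.127 ≈ 5.05169.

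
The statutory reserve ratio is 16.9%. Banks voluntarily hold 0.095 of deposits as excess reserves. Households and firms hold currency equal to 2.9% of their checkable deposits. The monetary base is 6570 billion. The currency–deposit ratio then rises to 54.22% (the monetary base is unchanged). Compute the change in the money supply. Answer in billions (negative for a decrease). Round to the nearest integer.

-10506 billion

Initially m₁ = (1 + 0.029) / (0.169 + 0.095 + 0.029) ≈ 3.51195, so M₁ = 3.51195 × 6570 = 23073.5115 billion.
After the change m₂ = (1 + 0.5422) / (0.169 + 0.095 + 0.5422) ≈ 1.91292, so M₂ = 1.91292 × 6570 = 12567.8844 billion.
ΔM = M₂ − M₁ = 12567.8844 − 23073.5115 = -10505.6271 billion.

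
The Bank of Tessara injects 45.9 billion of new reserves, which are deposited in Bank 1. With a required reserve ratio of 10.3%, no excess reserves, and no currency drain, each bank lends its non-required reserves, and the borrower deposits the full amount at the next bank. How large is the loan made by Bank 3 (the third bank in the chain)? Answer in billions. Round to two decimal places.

Each bank lends a fraction (1 − rr) = 0.8970 of the deposit it receives, so Bank 3 receives 45.9·0.8970^2 and lends 45.9·0.8970^3 ≈ 33.1276 billion.

33.13 billion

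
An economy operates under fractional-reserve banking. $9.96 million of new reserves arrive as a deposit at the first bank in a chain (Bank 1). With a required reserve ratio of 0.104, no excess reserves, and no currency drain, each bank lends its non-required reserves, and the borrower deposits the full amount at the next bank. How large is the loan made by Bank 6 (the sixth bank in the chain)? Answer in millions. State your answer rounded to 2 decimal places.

$5.15 million

Each bank lends a fraction (1 − rr) = 0.8960 of the deposit it receives, so Bank 6 receives 9.96·0.8960^5 and lends 9.96·0.8960^6 ≈ 5.1536 million.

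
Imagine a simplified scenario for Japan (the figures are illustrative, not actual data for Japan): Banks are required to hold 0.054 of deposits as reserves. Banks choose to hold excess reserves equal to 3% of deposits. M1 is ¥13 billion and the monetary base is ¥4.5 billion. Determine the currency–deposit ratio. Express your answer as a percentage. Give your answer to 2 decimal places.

Using m = M/MB = 13/4.5 ≈ 2.888889. From m = (1 + c)/(c + rr + e), rearranging gives 1 + c = m·(c + rr + e), so c·(1 − m) = m·(rr + e) − 1.
Hence c = [m·(rr + e) − 1]/(1 − m) = [2.888889 × (0.054 + 0.03) − 1] / (1 − 2.888889) ≈ 0.400941.

40.09%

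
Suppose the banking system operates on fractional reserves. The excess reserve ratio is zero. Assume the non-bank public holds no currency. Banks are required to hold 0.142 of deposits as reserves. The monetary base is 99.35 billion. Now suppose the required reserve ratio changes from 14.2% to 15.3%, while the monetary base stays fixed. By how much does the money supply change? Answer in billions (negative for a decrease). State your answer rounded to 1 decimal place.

-50.3 billion

Initially m₁ = 1 / (0.142) ≈ 7.0423, so M₁ = 7.0423 × 99.35 ≈ 699.6525 billion.
After the change m₂ = 1 / (0.153) ≈ 6.5359, so M₂ = 6.5359 × 99.35 ≈ 649.3417 billion.
ΔM = M₂ − M₁ = 649.3417 − 699.6525 = -50.3108 billion.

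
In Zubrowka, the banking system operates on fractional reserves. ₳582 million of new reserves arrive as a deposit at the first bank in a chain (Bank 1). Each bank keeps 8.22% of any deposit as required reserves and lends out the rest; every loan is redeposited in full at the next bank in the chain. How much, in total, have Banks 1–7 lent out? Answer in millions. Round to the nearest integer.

₳2933 million

Bank i lends (1 − rr)^i of the original deposit: Bank 1 lends 582·0.9178 = 534.1596, Bank 2 lends 582·0.9178² ≈ 490.2517, and so on.
Summing a geometric series: total = 582·[0.9178·(1 − 0.9178^7) / (1 − 0.9178)] ≈ 2933.4885 million.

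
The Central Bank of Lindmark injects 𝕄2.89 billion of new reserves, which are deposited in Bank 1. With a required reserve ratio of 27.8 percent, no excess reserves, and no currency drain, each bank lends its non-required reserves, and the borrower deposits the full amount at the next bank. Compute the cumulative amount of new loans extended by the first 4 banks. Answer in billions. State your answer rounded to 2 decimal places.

Bank i lends (1 − rr)^i of the original deposit: Bank 1 lends 2.89·0.7220 ≈ 2.0866, Bank 2 lends 2.89·0.7220² ≈ 1.5065, and so on.
Summing a geometric series: total = 2.89·[0.7220·(1 − 0.7220^4) / (1 − 0.7220)] ≈ 5.4661 billion.

𝕄5.47 billion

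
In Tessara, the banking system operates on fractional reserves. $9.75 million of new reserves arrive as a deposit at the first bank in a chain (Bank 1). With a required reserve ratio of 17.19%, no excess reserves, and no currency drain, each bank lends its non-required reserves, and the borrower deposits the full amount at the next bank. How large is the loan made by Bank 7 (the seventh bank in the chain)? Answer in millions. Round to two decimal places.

$2.60 million

Each bank lends a fraction (1 − rr) = 0.8281 of the deposit it receives, so Bank 7 receives 9.75·0.8281^6 and lends 9.75·0.8281^7 ≈ 2.6037 million.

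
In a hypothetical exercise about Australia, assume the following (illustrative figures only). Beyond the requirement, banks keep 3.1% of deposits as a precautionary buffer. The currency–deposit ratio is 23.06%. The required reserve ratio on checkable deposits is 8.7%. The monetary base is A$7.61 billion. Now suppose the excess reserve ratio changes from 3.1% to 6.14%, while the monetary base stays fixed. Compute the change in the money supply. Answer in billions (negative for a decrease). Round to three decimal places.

Initially m₁ = (1 + 0.2306) / (0.087 + 0.031 + 0.2306) ≈ 3.53012, so M₁ = 3.53012 × 7.61 ≈ 26.8642 billion.
After the change m₂ = (1 + 0.2306) / (0.087 + 0.0614 + 0.2306) ≈ 3.24697, so M₂ = 3.24697 × 7.61 ≈ 24.7094 billion.
ΔM = M₂ − M₁ = 24.7094 − 26.8642 = -2.1548 billion.

-2.155 billion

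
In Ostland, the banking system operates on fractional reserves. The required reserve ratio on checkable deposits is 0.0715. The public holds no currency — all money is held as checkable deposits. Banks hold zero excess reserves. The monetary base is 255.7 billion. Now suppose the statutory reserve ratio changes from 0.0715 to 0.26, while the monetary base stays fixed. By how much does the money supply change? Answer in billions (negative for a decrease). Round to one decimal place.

Initially m₁ = 1 / (0.0715) ≈ 13.98601, so M₁ = 13.98601 × 255.7 ≈ 3576.2228 billion.
After the change m₂ = 1 / (0.26) ≈ 3.84615, so M₂ = 3.84615 × 255.7 ≈ 983.4606 billion.
ΔM = M₂ − M₁ = 983.4606 − 3576.2228 = -2592.7622 billion.

-2592.8 billion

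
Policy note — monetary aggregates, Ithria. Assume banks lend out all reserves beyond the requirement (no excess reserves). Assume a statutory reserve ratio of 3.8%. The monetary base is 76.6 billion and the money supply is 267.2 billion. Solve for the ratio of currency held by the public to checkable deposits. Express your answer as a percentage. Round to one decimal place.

34.9%

Using m = M/MB = 267.2/76.6 ≈ 3.488251. From m = (1 + c)/(c + rr + e), rearranging gives 1 + c = m·(c + rr + e), so c·(1 − m) = m·(rr + e) − 1.
Hence c = [m·(rr + e) − 1]/(1 − m) = [3.488251 × (0.038 + 0) − 1] / (1 − 3.488251) ≈ 0.348617.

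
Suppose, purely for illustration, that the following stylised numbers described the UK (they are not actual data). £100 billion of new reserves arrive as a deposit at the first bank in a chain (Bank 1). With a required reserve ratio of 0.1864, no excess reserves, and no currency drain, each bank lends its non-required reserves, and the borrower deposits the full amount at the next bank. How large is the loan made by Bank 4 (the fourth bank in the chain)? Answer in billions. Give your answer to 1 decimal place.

£43.8 billion

Each bank lends a fraction (1 − rr) = 0.8136 of the deposit it receives, so Bank 4 receives 100·0.8136^3 and lends 100·0.8136^4 ≈ 43.8171 billion.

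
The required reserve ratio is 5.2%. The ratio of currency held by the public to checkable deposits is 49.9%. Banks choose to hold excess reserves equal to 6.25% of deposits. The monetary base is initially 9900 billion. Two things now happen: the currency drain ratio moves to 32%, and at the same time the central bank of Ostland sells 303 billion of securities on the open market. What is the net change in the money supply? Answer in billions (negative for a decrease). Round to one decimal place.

Before: m₁ = (1 + 0.499) / (0.052 + 0.0625 + 0.499) ≈ 2.443358, MB₁ = 9900, so M₁ = 2.443358 × 9900 = 24189.2442 billion.
After: m₂ = (1 + 0.32) / (0.052 + 0.0625 + 0.32) ≈ 3.037975, MB₂ = 9900 − 303 = 9597, so M₂ = 3.037975 × 9597 ≈ 29155.4461 billion.
ΔM = M₂ − M₁ = 29155.4461 − 24189.2442 = 4966.2019 billion.

4966.2 billion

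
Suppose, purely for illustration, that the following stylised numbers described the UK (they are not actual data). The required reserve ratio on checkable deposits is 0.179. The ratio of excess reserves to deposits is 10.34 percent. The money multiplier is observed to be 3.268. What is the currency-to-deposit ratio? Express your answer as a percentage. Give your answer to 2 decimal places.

Using m = 3.268. From m = (1 + c)/(c + rr + e), rearranging gives 1 + c = m·(c + rr + e), so c·(1 − m) = m·(rr + e) − 1.
Hence c = [m·(rr + e) − 1]/(1 − m) = [3.268 × (0.179 + 0.1034) − 1] / (1 − 3.268) ≈ 0.034002.

3.40%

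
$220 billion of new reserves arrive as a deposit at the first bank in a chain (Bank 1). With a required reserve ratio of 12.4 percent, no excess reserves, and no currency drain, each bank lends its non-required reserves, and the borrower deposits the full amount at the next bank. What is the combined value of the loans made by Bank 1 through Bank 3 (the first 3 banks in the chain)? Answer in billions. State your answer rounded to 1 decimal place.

$509.4 billion

Bank i lends (1 − rr)^i of the original deposit: Bank 1 lends 220·0.8760 = 192.7200, Bank 2 lends 220·0.8760² ≈ 168.8227, and so on.
Summing a geometric series: total = 220·[0.8760·(1 − 0.8760^3) / (1 − 0.8760)] ≈ 509.4314 billion.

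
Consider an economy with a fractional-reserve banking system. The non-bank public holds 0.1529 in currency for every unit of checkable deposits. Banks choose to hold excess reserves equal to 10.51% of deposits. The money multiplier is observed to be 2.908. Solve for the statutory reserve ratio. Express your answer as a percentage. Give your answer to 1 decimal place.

Using m = 2.908. Since m = (1 + c)/(c + rr + e), the denominator satisfies c + rr + e = (1 + c)/m = (1 + 0.1529) / 2.908 ≈ 0.396458.
With c = 0.1529 and e = 0.1051, the statutory reserve ratio is 0.396458 − 0.1529 − 0.1051 = 0.138458.

13.8%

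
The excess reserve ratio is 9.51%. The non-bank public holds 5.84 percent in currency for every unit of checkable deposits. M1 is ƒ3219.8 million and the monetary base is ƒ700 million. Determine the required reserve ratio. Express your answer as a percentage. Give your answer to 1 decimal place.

Using m = M/MB = 3219.8/700 ≈ 4.599714. Since m = (1 + c)/(c + rr + e), the denominator satisfies c + rr + e = (1 + c)/m = (1 + 0.0584) / 4.599714 ≈ 0.230101.
With c = 0.0584 and e = 0.0951, the required reserve ratio is 0.230101 − 0.0584 − 0.0951 = 0.076601.

7.7%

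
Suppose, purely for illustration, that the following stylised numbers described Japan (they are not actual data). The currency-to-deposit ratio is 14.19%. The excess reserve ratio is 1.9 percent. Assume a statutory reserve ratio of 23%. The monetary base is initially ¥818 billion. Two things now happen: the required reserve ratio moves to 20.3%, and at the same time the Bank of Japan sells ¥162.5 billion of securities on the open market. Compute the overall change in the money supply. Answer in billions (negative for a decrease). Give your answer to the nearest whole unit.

Before: m₁ = (1 + 0.1419) / (0.23 + 0.019 + 0.1419) ≈ 2.9212, MB₁ = 818, so M₁ = 2.9212 × 818 = 2389.5416 billion.
After: m₂ = (1 + 0.1419) / (0.203 + 0.019 + 0.1419) ≈ 3.1379, MB₂ = 818 − 162.5 = 655.5, so M₂ = 3.1379 × 655.5 ≈ 2056.8935 billion.
ΔM = M₂ − M₁ = 2056.8935 − 2389.5416 = -332.6481 billion.

-333 billion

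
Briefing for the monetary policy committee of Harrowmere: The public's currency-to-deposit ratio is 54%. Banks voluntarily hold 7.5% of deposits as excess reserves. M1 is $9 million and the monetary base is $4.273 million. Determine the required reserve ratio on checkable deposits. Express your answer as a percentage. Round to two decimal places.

Using m = M/MB = 9/4.273 ≈ 2.106249. Since m = (1 + c)/(c + rr + e), the denominator satisfies c + rr + e = (1 + c)/m = (1 + 0.54) / 2.106249 ≈ 0.731158.
With c = 0.54 and e = 0.075, the required reserve ratio on checkable deposits is 0.731158 − 0.54 − 0.075 = 0.116158.

11.62%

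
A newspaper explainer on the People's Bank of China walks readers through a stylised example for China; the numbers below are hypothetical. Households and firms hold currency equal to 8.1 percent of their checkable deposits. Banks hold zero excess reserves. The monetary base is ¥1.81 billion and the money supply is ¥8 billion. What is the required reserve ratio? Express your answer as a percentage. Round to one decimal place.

16.4%

Using m = M/MB = 8/1.81 ≈ 4.419890. Since m = (1 + c)/(c + rr + e), the denominator satisfies c + rr + e = (1 + c)/m = (1 + 0.081) / 4.419890 ≈ 0.244576.
With c = 0.081 and e = 0, the required reserve ratio is 0.244576 − 0.081 − 0 = 0.163576.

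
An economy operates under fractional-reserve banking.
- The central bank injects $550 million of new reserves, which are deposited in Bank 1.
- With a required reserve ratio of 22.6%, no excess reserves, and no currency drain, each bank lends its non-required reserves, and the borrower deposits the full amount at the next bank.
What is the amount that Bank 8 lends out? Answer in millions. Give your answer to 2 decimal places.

Each bank lends a fraction (1 − rr) = 0.7740 of the deposit it receives, so Bank 8 receives 550·0.7740^7 and lends 550·0.7740^8 ≈ 70.8419 million.

$70.84 million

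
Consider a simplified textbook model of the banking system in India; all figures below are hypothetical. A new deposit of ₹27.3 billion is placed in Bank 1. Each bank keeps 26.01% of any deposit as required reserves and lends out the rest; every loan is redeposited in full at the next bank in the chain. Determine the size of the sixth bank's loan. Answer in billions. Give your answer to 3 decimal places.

₹4.479 billion

Each bank lends a fraction (1 − rr) = 0.7399 of the deposit it receives, so Bank 6 receives 27.3·0.7399^5 and lends 27.3·0.7399^6 ≈ 4.4792 billion.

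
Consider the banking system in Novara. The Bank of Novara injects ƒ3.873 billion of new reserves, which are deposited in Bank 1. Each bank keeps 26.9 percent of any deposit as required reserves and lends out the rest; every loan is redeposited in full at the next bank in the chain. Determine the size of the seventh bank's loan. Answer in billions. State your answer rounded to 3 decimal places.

ƒ0.432 billion

Each bank lends a fraction (1 − rr) = 0.7310 of the deposit it receives, so Bank 7 receives 3.873·0.7310^6 and lends 3.873·0.7310^7 ≈ 0.4320 billion.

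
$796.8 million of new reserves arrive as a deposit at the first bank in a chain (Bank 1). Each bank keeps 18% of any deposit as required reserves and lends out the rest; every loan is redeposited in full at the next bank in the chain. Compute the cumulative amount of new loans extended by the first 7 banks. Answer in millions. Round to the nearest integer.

Bank i lends (1 − rr)^i of the original deposit: Bank 1 lends 796.8·0.8200 = 653.3760, Bank 2 lends 796.8·0.8200² ≈ 535.7683, and so on.
Summing a geometric series: total = 796.8·[0.8200·(1 − 0.8200^7) / (1 − 0.8200)] ≈ 2724.9936 million.

$2725 million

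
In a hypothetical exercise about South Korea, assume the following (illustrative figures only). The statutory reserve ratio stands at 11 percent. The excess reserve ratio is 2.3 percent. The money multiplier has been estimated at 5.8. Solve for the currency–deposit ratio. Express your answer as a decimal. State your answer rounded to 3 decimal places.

0.048

Using m = 5.8. From m = (1 + c)/(c + rr + e), rearranging gives 1 + c = m·(c + rr + e), so c·(1 − m) = m·(rr + e) − 1.
Hence c = [m·(rr + e) − 1]/(1 − m) = [5.8 × (0.11 + 0.023) − 1] / (1 − 5.8) = 0.047625.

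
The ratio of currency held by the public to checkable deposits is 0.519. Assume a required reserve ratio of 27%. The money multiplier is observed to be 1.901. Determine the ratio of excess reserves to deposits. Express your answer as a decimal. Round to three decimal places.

Using m = 1.901. Since m = (1 + c)/(c + rr + e), the denominator satisfies c + rr + e = (1 + c)/m = (1 + 0.519) / 1.901 ≈ 0.799053.
With c = 0.519 and rr = 0.27, the ratio of excess reserves to deposits is 0.799053 − 0.519 − 0.27 = 0.010053.

0.010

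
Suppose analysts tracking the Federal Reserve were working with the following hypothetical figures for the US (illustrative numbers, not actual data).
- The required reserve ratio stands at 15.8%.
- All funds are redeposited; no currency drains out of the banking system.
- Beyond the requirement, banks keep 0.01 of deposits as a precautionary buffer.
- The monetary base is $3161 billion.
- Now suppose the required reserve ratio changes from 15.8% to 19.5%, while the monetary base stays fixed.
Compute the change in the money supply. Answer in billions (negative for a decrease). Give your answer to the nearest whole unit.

-3396 billion

Initially m₁ = 1 / (0.158 + 0.01) ≈ 5.95238, so M₁ = 5.95238 × 3161 ≈ 18815.4732 billion.
After the change m₂ = 1 / (0.195 + 0.01) ≈ 4.87805, so M₂ = 4.87805 × 3161 ≈ 15419.5161 billion.
ΔM = M₂ − M₁ = 15419.5161 − 18815.4732 = -3395.9571 billion.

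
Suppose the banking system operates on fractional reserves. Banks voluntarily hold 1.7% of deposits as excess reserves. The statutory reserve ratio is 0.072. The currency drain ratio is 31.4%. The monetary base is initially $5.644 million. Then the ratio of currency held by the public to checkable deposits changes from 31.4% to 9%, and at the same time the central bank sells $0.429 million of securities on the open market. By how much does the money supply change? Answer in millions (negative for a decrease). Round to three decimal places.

$13.354 million

Before: m₁ = (1 + 0.314) / (0.072 + 0.017 + 0.314) ≈ 3.26055, MB₁ = 5.644, so M₁ = 3.26055 × 5.644 ≈ 18.4025 million.
After: m₂ = (1 + 0.09) / (0.072 + 0.017 + 0.09) ≈ 6.08939, MB₂ = 5.644 − 0.429 = 5.215, so M₂ = 6.08939 × 5.215 ≈ 31.7562 million.
ΔM = M₂ − M₁ = 31.7562 − 18.4025 = 13.3537 million.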